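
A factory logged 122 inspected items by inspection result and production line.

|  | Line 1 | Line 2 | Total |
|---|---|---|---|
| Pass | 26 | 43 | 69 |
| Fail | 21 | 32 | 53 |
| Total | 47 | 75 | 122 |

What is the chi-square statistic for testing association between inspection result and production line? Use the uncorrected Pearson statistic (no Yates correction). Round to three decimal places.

Grand total N = 122.
Expected counts (row total × column total / N):
  Pass, Line 1: 69×47/122 = 26.5820
  Pass, Line 2: 69×75/122 = 42.4180
  Fail, Line 1: 53×47/122 = 20.4180
  Fail, Line 2: 53×75/122 = 32.5820
Contributions (O − E)²/E:
  (26 − 26.5820)²/26.5820 = 0.0127
  (43 − 42.4180)²/42.4180 = 0.0080
  (21 − 20.4180)²/20.4180 = 0.0166
  (32 − 32.5820)²/32.5820 = 0.0104
χ² = 0.0127 + 0.0080 + 0.0166 + 0.0104 = 0.048

0.048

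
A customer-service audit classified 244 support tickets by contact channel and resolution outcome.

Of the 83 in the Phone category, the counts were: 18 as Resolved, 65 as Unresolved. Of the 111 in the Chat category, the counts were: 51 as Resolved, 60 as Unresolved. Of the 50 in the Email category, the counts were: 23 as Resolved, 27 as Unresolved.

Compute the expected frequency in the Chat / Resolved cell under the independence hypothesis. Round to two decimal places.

41.85

Row total (Chat) = 111; column total (Resolved) = 92; grand total N = 244.
Expected count = (row total × column total) / N = 111 × 92 / 244 = 41.85.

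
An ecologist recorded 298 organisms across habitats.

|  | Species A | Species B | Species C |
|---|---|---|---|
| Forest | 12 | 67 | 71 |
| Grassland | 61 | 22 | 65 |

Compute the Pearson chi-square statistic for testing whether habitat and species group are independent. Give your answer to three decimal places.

Row totals: 150, 148. Column totals: 73, 89, 136. Grand total N = 298.
Expected counts (row total × column total / N):
  Forest, Species A: 150×73/298 = 36.7450
  Forest, Species B: 150×89/298 = 44.7987
  Forest, Species C: 150×136/298 = 68.4564
  Grassland, Species A: 148×73/298 = 36.2550
  Grassland, Species B: 148×89/298 = 44.2013
  Grassland, Species C: 148×136/298 = 67.5436
Contributions (O − E)²/E:
  (12 − 36.7450)²/36.7450 = 16.6639
  (67 − 44.7987)²/44.7987 = 11.0025
  (71 − 68.4564)²/68.4564 = 0.0945
  (61 − 36.2550)²/36.2550 = 16.8891
  (22 − 44.2013)²/44.2013 = 11.1512
  (65 − 67.5436)²/67.5436 = 0.0958
χ² = 16.6639 + 11.0025 + 0.0945 + 16.8891 + 11.1512 + 0.0958 = 55.897

55.897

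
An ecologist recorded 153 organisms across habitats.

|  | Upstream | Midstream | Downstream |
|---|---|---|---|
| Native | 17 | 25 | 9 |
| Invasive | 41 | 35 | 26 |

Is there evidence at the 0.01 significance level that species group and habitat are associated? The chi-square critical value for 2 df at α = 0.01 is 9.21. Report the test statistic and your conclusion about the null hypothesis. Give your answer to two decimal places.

3.21; fail to reject H₀

Row totals: 51, 102. Column totals: 58, 60, 35. Grand total N = 153.
Expected counts (row total × column total / N):
  Native, Upstream: 51×58/153 = 19.333
  Native, Midstream: 51×60/153 = 20.000
  Native, Downstream: 51×35/153 = 11.667
  Invasive, Upstream: 102×58/153 = 38.667
  Invasive, Midstream: 102×60/153 = 40.000
  Invasive, Downstream: 102×35/153 = 23.333
Contributions (O − E)²/E:
  (17 − 19.333)²/19.333 = 0.2815
  (25 − 20.000)²/20.000 = 1.2500
  (9 − 11.667)²/11.667 = 0.6097
  (41 − 38.667)²/38.667 = 0.1408
  (35 − 40.000)²/40.000 = 0.6250
  (26 − 23.333)²/23.333 = 0.3048
χ² = 0.2815 + 1.2500 + 0.6097 + 0.1408 + 0.6250 + 0.3048 = 3.21
df = (2−1)(3−1) = 2. Since 3.21 < 9.21, fail to reject the null hypothesis of independence at α = 0.01.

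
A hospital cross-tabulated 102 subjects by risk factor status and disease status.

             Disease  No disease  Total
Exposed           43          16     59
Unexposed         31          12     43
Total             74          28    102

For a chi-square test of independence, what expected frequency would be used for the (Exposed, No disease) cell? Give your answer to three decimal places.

Row total (Exposed) = 59; column total (No disease) = 28; grand total N = 102.
Expected count = (row total × column total) / N = 59 × 28 / 102 = 16.196.

16.196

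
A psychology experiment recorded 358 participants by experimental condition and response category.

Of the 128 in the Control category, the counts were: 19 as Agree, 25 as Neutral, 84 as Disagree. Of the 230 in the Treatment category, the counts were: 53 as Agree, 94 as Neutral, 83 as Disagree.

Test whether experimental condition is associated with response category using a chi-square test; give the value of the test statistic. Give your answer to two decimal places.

Row totals: 128, 230. Column totals: 72, 119, 167. Grand total N = 358.
Expected counts (row total × column total / N):
  Control, Agree: 128×72/358 = 25.743
  Control, Neutral: 128×119/358 = 42.547
  Control, Disagree: 128×167/358 = 59.709
  Treatment, Agree: 230×72/358 = 46.257
  Treatment, Neutral: 230×119/358 = 76.453
  Treatment, Disagree: 230×167/358 = 107.291
Contributions (O − E)²/E:
  (19 − 25.743)²/25.743 = 1.7662
  (25 − 42.547)²/42.547 = 7.2366
  (84 − 59.709)²/59.709 = 9.8821
  (53 − 46.257)²/46.257 = 0.9829
  (94 − 76.453)²/76.453 = 4.0273
  (83 − 107.291)²/107.291 = 5.4996
χ² = 1.7662 + 7.2366 + 9.8821 + 0.9829 + 4.0273 + 5.4996 = 29.39

29.39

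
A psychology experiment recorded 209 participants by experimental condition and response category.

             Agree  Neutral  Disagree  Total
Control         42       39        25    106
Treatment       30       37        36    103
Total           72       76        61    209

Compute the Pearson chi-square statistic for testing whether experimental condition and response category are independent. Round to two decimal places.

3.99

Grand total N = 209.
Expected counts (row total × column total / N):
  Control, Agree: 106×72/209 = 36.517
  Control, Neutral: 106×76/209 = 38.545
  Control, Disagree: 106×61/209 = 30.938
  Treatment, Agree: 103×72/209 = 35.483
  Treatment, Neutral: 103×76/209 = 37.455
  Treatment, Disagree: 103×61/209 = 30.062
Contributions (O − E)²/E:
  (42 − 36.517)²/36.517 = 0.8233
  (39 − 38.545)²/38.545 = 0.0054
  (25 − 30.938)²/30.938 = 1.1397
  (30 − 35.483)²/35.483 = 0.8473
  (37 − 37.455)²/37.455 = 0.0055
  (36 − 30.062)²/30.062 = 1.1729
χ² = 0.8233 + 0.0054 + 1.1397 + 0.8473 + 0.0055 + 1.1729 = 3.99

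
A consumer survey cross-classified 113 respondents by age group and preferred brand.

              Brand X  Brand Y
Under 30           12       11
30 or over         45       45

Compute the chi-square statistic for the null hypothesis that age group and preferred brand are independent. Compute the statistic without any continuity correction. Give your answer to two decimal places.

Row totals: 23, 90. Column totals: 57, 56. Grand total N = 113.
Expected counts (row total × column total / N):
  Under 30, Brand X: 23×57/113 = 11.602
  Under 30, Brand Y: 23×56/113 = 11.398
  30 or over, Brand X: 90×57/113 = 45.398
  30 or over, Brand Y: 90×56/113 = 44.602
Contributions (O − E)²/E:
  (12 − 11.602)²/11.602 = 0.0137
  (11 − 11.398)²/11.398 = 0.0139
  (45 − 45.398)²/45.398 = 0.0035
  (45 − 44.602)²/44.602 = 0.0036
χ² = 0.0137 + 0.0139 + 0.0035 + 0.0036 = 0.03

0.03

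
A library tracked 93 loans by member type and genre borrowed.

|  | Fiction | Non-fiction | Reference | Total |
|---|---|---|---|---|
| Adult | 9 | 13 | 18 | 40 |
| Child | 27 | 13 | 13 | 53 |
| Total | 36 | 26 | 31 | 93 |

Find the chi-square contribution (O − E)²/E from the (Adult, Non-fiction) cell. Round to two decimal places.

Row total (Adult) = 40; column total (Non-fiction) = 26; N = 93.
Expected count E = 40 × 26 / 93 = 11.183.
Contribution = (O − E)²/E = (13 − 11.183)² / 11.183 = 0.30.

0.30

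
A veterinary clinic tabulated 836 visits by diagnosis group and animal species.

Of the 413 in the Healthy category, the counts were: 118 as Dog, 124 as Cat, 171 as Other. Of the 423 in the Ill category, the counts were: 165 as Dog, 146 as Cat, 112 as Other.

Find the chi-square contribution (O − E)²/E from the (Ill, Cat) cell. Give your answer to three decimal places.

0.645

Row total (Ill) = 423; column total (Cat) = 270; N = 836.
Expected count E = 423 × 270 / 836 = 136.6148.
Contribution = (O − E)²/E = (146 − 136.6148)² / 136.6148 = 0.645.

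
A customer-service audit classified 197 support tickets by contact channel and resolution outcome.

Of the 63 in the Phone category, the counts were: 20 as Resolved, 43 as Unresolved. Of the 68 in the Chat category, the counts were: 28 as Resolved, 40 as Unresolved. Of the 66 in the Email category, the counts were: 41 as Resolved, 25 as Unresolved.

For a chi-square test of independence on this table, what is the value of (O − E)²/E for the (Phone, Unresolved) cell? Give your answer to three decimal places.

Row total (Phone) = 63; column total (Unresolved) = 108; N = 197.
Expected count E = 63 × 108 / 197 = 34.5381.
Contribution = (O − E)²/E = (43 − 34.5381)² / 34.5381 = 2.073.

2.073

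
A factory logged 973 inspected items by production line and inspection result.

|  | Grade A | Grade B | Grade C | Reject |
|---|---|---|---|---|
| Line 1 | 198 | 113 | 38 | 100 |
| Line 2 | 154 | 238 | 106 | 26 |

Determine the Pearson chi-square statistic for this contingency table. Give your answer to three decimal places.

120.522

Row totals: 449, 524. Column totals: 352, 351, 144, 126. Grand total N = 973.
Expected counts (row total × column total / N):
  Line 1, Grade A: 449×352/973 = 162.4337
  Line 1, Grade B: 449×351/973 = 161.9723
  Line 1, Grade C: 449×144/973 = 66.4502
  Line 1, Reject: 449×126/973 = 58.1439
  Line 2, Grade A: 524×352/973 = 189.5663
  Line 2, Grade B: 524×351/973 = 189.0277
  Line 2, Grade C: 524×144/973 = 77.5498
  Line 2, Reject: 524×126/973 = 67.8561
Contributions (O − E)²/E:
  (198 − 162.4337)²/162.4337 = 7.7876
  (113 − 161.9723)²/161.9723 = 14.8068
  (38 − 66.4502)²/66.4502 = 12.1808
  (100 − 58.1439)²/58.1439 = 30.1310
  (154 − 189.5663)²/189.5663 = 6.6729
  (238 − 189.0277)²/189.0277 = 12.6875
  (106 − 77.5498)²/77.5498 = 10.4373
  (26 − 67.8561)²/67.8561 = 25.8184
χ² = 7.7876 + 14.8068 + 12.1808 + 30.1310 + 6.6729 + 12.6875 + 10.4373 + 25.8184 = 120.522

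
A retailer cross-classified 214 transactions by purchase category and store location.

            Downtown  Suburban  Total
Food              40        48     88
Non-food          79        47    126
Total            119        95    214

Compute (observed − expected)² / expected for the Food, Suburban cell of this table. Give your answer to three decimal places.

2.043

Row total (Food) = 88; column total (Suburban) = 95; N = 214.
Expected count E = 88 × 95 / 214 = 39.0654.
Contribution = (O − E)²/E = (48 − 39.0654)² / 39.0654 = 2.043.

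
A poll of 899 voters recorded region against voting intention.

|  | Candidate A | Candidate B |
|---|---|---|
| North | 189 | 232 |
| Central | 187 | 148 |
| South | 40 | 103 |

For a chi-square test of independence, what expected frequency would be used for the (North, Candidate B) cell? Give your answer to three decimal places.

Row total (North) = 421; column total (Candidate B) = 483; grand total N = 899.
Expected count = (row total × column total) / N = 421 × 483 / 899 = 226.188.

226.188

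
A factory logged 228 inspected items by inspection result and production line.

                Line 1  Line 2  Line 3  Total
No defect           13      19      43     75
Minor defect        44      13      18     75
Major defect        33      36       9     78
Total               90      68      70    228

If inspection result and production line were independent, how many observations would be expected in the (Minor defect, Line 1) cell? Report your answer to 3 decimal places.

29.605

Row total (Minor defect) = 75; column total (Line 1) = 90; grand total N = 228.
Expected count = (row total × column total) / N = 75 × 90 / 228 = 29.605.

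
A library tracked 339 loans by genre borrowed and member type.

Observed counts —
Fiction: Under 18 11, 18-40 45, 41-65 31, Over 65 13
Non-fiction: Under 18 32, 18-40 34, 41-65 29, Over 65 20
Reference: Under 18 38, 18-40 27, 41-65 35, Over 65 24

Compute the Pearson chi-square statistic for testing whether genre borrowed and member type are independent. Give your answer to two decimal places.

Row totals: 100, 115, 124. Column totals: 81, 106, 95, 57. Grand total N = 339.
Expected counts (row total × column total / N):
  Fiction, Under 18: 100×81/339 = 23.894
  Fiction, 18-40: 100×106/339 = 31.268
  Fiction, 41-65: 100×95/339 = 28.024
  Fiction, Over 65: 100×57/339 = 16.814
  Non-fiction, Under 18: 115×81/339 = 27.478
  Non-fiction, 18-40: 115×106/339 = 35.959
  Non-fiction, 41-65: 115×95/339 = 32.227
  Non-fiction, Over 65: 115×57/339 = 19.336
  Reference, Under 18: 124×81/339 = 29.628
  Reference, 18-40: 124×106/339 = 38.773
  Reference, 41-65: 124×95/339 = 34.749
  Reference, Over 65: 124×57/339 = 20.850
Contributions (O − E)²/E:
  (11 − 23.894)²/23.894 = 6.9580
  (45 − 31.268)²/31.268 = 6.0307
  (31 − 28.024)²/28.024 = 0.3160
  (13 − 16.814)²/16.814 = 0.8651
  (32 − 27.478)²/27.478 = 0.7442
  (34 − 35.959)²/35.959 = 0.1067
  (29 − 32.227)²/32.227 = 0.3231
  (20 − 19.336)²/19.336 = 0.0228
  (38 − 29.628)²/29.628 = 2.3657
  (27 − 38.773)²/38.773 = 3.5747
  (35 − 34.749)²/34.749 = 0.0018
  (24 − 20.850)²/20.850 = 0.4759
χ² = 6.9580 + 6.0307 + 0.3160 + 0.8651 + 0.7442 + 0.1067 + 0.3231 + 0.0228 + 2.3657 + 3.5747 + 0.0018 + 0.4759 = 21.78

21.78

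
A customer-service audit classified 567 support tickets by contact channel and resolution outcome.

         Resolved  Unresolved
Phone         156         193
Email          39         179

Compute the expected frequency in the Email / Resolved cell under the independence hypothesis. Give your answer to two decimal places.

74.97

Row total (Email) = 218; column total (Resolved) = 195; grand total N = 567.
Expected count = (row total × column total) / N = 218 × 195 / 567 = 74.97.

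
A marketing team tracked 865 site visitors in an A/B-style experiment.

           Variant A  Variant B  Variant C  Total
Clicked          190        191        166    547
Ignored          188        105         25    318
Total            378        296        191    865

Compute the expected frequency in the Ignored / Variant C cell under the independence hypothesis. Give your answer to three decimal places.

70.217

Row total (Ignored) = 318; column total (Variant C) = 191; grand total N = 865.
Expected count = (row total × column total) / N = 318 × 191 / 865 = 70.217.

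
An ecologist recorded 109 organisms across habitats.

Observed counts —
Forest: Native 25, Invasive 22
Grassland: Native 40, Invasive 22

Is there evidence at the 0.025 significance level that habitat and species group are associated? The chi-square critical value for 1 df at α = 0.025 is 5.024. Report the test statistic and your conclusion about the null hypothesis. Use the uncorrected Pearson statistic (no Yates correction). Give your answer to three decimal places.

1.424; fail to reject H₀

Row totals: 47, 62. Column totals: 65, 44. Grand total N = 109.
Expected counts (row total × column total / N):
  Forest, Native: 47×65/109 = 28.0275
  Forest, Invasive: 47×44/109 = 18.9725
  Grassland, Native: 62×65/109 = 36.9725
  Grassland, Invasive: 62×44/109 = 25.0275
Contributions (O − E)²/E:
  (25 − 28.0275)²/28.0275 = 0.3270
  (22 − 18.9725)²/18.9725 = 0.4831
  (40 − 36.9725)²/36.9725 = 0.2479
  (22 − 25.0275)²/25.0275 = 0.3662
χ² = 0.3270 + 0.4831 + 0.2479 + 0.3662 = 1.424
df = (2−1)(2−1) = 1. Since 1.424 < 5.024, fail to reject the null hypothesis of independence at α = 0.025.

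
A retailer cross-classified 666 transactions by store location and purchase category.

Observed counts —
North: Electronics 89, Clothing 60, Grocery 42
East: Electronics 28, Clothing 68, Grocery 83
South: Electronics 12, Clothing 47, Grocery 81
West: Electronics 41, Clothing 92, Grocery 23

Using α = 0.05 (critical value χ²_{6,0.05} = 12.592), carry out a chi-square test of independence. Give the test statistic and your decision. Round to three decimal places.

Row totals: 191, 179, 140, 156. Column totals: 170, 267, 229. Grand total N = 666.
Expected counts (row total × column total / N):
  North, Electronics: 191×170/666 = 48.7538
  North, Clothing: 191×267/666 = 76.5721
  North, Grocery: 191×229/666 = 65.6742
  East, Electronics: 179×170/666 = 45.6907
  East, Clothing: 179×267/666 = 71.7613
  East, Grocery: 179×229/666 = 61.5480
  South, Electronics: 140×170/666 = 35.7357
  South, Clothing: 140×267/666 = 56.1261
  South, Grocery: 140×229/666 = 48.1381
  West, Electronics: 156×170/666 = 39.8198
  West, Clothing: 156×267/666 = 62.5405
  West, Grocery: 156×229/666 = 53.6396
Contributions (O − E)²/E:
  (89 − 48.7538)²/48.7538 = 33.2232
  (60 − 76.5721)²/76.5721 = 3.5866
  (42 − 65.6742)²/65.6742 = 8.5341
  (28 − 45.6907)²/45.6907 = 6.8496
  (68 − 71.7613)²/71.7613 = 0.1971
  (83 − 61.5480)²/61.5480 = 7.4769
  (12 − 35.7357)²/35.7357 = 15.7653
  (47 − 56.1261)²/56.1261 = 1.4839
  (81 − 48.1381)²/48.1381 = 22.4335
  (41 − 39.8198)²/39.8198 = 0.0350
  (92 − 62.5405)²/62.5405 = 13.8768
  (23 − 53.6396)²/53.6396 = 17.5017
χ² = 33.2232 + 3.5866 + 8.5341 + 6.8496 + 0.1971 + 7.4769 + 15.7653 + 1.4839 + 22.4335 + 0.0350 + 13.8768 + 17.5017 = 130.964
df = (4−1)(3−1) = 6. Since 130.964 > 12.592, reject the null hypothesis of independence at α = 0.05.

130.964; reject H₀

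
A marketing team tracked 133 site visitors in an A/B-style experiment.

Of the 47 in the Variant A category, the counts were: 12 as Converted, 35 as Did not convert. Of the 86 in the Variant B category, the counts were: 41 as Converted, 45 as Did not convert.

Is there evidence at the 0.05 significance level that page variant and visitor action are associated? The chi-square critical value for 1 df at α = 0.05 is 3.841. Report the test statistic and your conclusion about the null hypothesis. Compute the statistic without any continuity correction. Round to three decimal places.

Row totals: 47, 86. Column totals: 53, 80. Grand total N = 133.
Expected counts (row total × column total / N):
  Variant A, Converted: 47×53/133 = 18.7293
  Variant A, Did not convert: 47×80/133 = 28.2707
  Variant B, Converted: 86×53/133 = 34.2707
  Variant B, Did not convert: 86×80/133 = 51.7293
Contributions (O − E)²/E:
  (12 − 18.7293)²/18.7293 = 2.4178
  (35 − 28.2707)²/28.2707 = 1.6018
  (41 − 34.2707)²/34.2707 = 1.3213
  (45 − 51.7293)²/51.7293 = 0.8754
χ² = 2.4178 + 1.6018 + 1.3213 + 0.8754 = 6.216
df = (2−1)(2−1) = 1. Since 6.216 > 3.841, reject the null hypothesis of independence at α = 0.05.

6.216; reject H₀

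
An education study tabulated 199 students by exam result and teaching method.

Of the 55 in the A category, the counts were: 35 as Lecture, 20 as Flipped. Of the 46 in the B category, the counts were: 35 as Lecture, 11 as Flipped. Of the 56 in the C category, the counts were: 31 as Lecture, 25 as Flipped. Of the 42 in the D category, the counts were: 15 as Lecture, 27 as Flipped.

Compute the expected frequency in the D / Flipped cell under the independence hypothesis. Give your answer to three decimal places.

Row total (D) = 42; column total (Flipped) = 83; grand total N = 199.
Expected count = (row total × column total) / N = 42 × 83 / 199 = 17.518.

17.518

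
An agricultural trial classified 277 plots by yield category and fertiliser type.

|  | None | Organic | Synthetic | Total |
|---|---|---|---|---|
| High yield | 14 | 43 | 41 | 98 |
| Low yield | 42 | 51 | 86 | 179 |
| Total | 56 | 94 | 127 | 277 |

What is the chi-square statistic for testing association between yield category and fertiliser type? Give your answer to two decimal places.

7.59

Grand total N = 277.
Expected counts (row total × column total / N):
  High yield, None: 98×56/277 = 19.8123
  High yield, Organic: 98×94/277 = 33.2563
  High yield, Synthetic: 98×127/277 = 44.9314
  Low yield, None: 179×56/277 = 36.1877
  Low yield, Organic: 179×94/277 = 60.7437
  Low yield, Synthetic: 179×127/277 = 82.0686
Contributions (O − E)²/E:
  (14 − 19.8123)²/19.8123 = 1.7051
  (43 − 33.2563)²/33.2563 = 2.8548
  (41 − 44.9314)²/44.9314 = 0.3440
  (42 − 36.1877)²/36.1877 = 0.9335
  (51 − 60.7437)²/60.7437 = 1.5630
  (86 − 82.0686)²/82.0686 = 0.1883
χ² = 1.7051 + 2.8548 + 0.3440 + 0.9335 + 1.5630 + 0.1883 = 7.59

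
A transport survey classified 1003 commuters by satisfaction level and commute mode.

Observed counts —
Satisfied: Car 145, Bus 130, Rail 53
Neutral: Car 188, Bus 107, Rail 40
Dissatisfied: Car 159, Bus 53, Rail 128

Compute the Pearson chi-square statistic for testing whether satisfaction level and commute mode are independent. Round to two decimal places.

98.57

Row totals: 328, 335, 340. Column totals: 492, 290, 221. Grand total N = 1003.
Expected counts (row total × column total / N):
  Satisfied, Car: 328×492/1003 = 160.893
  Satisfied, Bus: 328×290/1003 = 94.835
  Satisfied, Rail: 328×221/1003 = 72.271
  Neutral, Car: 335×492/1003 = 164.327
  Neutral, Bus: 335×290/1003 = 96.859
  Neutral, Rail: 335×221/1003 = 73.814
  Dissatisfied, Car: 340×492/1003 = 166.780
  Dissatisfied, Bus: 340×290/1003 = 98.305
  Dissatisfied, Rail: 340×221/1003 = 74.915
Contributions (O − E)²/E:
  (145 − 160.893)²/160.893 = 1.5699
  (130 − 94.835)²/94.835 = 13.0392
  (53 − 72.271)²/72.271 = 5.1386
  (188 − 164.327)²/164.327 = 3.4103
  (107 − 96.859)²/96.859 = 1.0617
  (40 − 73.814)²/73.814 = 15.4901
  (159 − 166.780)²/166.780 = 0.3629
  (53 − 98.305)²/98.305 = 20.8793
  (128 − 74.915)²/74.915 = 37.6162
χ² = 1.5699 + 13.0392 + 5.1386 + 3.4103 + 1.0617 + 15.4901 + 0.3629 + 20.8793 + 37.6162 = 98.57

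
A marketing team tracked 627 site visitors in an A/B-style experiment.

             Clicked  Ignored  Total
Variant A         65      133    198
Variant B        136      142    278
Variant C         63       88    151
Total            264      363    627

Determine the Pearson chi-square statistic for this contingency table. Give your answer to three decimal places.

Grand total N = 627.
Expected counts (row total × column total / N):
  Variant A, Clicked: 198×264/627 = 83.3684
  Variant A, Ignored: 198×363/627 = 114.6316
  Variant B, Clicked: 278×264/627 = 117.0526
  Variant B, Ignored: 278×363/627 = 160.9474
  Variant C, Clicked: 151×264/627 = 63.5789
  Variant C, Ignored: 151×363/627 = 87.4211
Contributions (O − E)²/E:
  (65 − 83.3684)²/83.3684 = 4.0471
  (133 − 114.6316)²/114.6316 = 2.9433
  (136 − 117.0526)²/117.0526 = 3.0670
  (142 − 160.9474)²/160.9474 = 2.2306
  (63 − 63.5789)²/63.5789 = 0.0053
  (88 − 87.4211)²/87.4211 = 0.0038
χ² = 4.0471 + 2.9433 + 3.0670 + 2.2306 + 0.0053 + 0.0038 = 12.297

12.297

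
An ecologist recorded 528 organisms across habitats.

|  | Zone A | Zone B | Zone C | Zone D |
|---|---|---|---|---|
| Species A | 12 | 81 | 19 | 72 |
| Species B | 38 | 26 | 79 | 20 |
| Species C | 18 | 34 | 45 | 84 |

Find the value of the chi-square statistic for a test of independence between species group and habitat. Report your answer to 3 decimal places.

132.495

Row totals: 184, 163, 181. Column totals: 68, 141, 143, 176. Grand total N = 528.
Expected counts (row total × column total / N):
  Species A, Zone A: 184×68/528 = 23.6970
  Species A, Zone B: 184×141/528 = 49.1364
  Species A, Zone C: 184×143/528 = 49.8333
  Species A, Zone D: 184×176/528 = 61.3333
  Species B, Zone A: 163×68/528 = 20.9924
  Species B, Zone B: 163×141/528 = 43.5284
  Species B, Zone C: 163×143/528 = 44.1458
  Species B, Zone D: 163×176/528 = 54.3333
  Species C, Zone A: 181×68/528 = 23.3106
  Species C, Zone B: 181×141/528 = 48.3352
  Species C, Zone C: 181×143/528 = 49.0208
  Species C, Zone D: 181×176/528 = 60.3333
Contributions (O − E)²/E:
  (12 − 23.6970)²/23.6970 = 5.7737
  (81 − 49.1364)²/49.1364 = 20.6627
  (19 − 49.8333)²/49.8333 = 19.0775
  (72 − 61.3333)²/61.3333 = 1.8551
  (38 − 20.9924)²/20.9924 = 13.7792
  (26 − 43.5284)²/43.5284 = 7.0585
  (79 − 44.1458)²/44.1458 = 27.5183
  (20 − 54.3333)²/54.3333 = 21.6953
  (18 − 23.3106)²/23.3106 = 1.2099
  (34 − 48.3352)²/48.3352 = 4.2515
  (45 − 49.0208)²/49.0208 = 0.3298
  (84 − 60.3333)²/60.3333 = 9.2836
χ² = 5.7737 + 20.6627 + 19.0775 + 1.8551 + 13.7792 + 7.0585 + 27.5183 + 21.6953 + 1.2099 + 4.2515 + 0.3298 + 9.2836 = 132.495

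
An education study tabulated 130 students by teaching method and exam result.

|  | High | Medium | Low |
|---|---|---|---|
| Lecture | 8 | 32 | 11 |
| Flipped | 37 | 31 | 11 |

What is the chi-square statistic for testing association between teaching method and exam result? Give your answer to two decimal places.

13.29

Row totals: 51, 79. Column totals: 45, 63, 22. Grand total N = 130.
Expected counts (row total × column total / N):
  Lecture, High: 51×45/130 = 17.654
  Lecture, Medium: 51×63/130 = 24.715
  Lecture, Low: 51×22/130 = 8.631
  Flipped, High: 79×45/130 = 27.346
  Flipped, Medium: 79×63/130 = 38.285
  Flipped, Low: 79×22/130 = 13.369
Contributions (O − E)²/E:
  (8 − 17.654)²/17.654 = 5.2792
  (32 − 24.715)²/24.715 = 2.1473
  (11 − 8.631)²/8.631 = 0.6502
  (37 − 27.346)²/27.346 = 3.4082
  (31 − 38.285)²/38.285 = 1.3862
  (11 − 13.369)²/13.369 = 0.4198
χ² = 5.2792 + 2.1473 + 0.6502 + 3.4082 + 1.3862 + 0.4198 = 13.29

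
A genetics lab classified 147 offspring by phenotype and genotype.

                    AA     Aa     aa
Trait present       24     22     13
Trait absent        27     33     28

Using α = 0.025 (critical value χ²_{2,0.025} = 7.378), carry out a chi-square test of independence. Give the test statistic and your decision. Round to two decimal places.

2.23; fail to reject H₀

Row totals: 59, 88. Column totals: 51, 55, 41. Grand total N = 147.
Expected counts (row total × column total / N):
  Trait present, AA: 59×51/147 = 20.469
  Trait present, Aa: 59×55/147 = 22.075
  Trait present, aa: 59×41/147 = 16.456
  Trait absent, AA: 88×51/147 = 30.531
  Trait absent, Aa: 88×55/147 = 32.925
  Trait absent, aa: 88×41/147 = 24.544
Contributions (O − E)²/E:
  (24 − 20.469)²/20.469 = 0.6091
  (22 − 22.075)²/22.075 = 0.0003
  (13 − 16.456)²/16.456 = 0.7258
  (27 − 30.531)²/30.531 = 0.4084
  (33 − 32.925)²/32.925 = 0.0002
  (28 − 24.544)²/24.544 = 0.4866
χ² = 0.6091 + 0.0003 + 0.7258 + 0.4084 + 0.0002 + 0.4866 = 2.23
df = (2−1)(3−1) = 2. Since 2.23 < 7.378, fail to reject the null hypothesis of independence at α = 0.025.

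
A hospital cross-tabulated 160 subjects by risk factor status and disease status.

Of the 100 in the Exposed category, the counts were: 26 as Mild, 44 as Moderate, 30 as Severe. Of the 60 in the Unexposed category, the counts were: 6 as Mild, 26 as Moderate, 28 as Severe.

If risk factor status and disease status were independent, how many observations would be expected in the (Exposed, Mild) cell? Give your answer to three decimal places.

Row total (Exposed) = 100; column total (Mild) = 32; grand total N = 160.
Expected count = (row total × column total) / N = 100 × 32 / 160 = 20.000.

20.000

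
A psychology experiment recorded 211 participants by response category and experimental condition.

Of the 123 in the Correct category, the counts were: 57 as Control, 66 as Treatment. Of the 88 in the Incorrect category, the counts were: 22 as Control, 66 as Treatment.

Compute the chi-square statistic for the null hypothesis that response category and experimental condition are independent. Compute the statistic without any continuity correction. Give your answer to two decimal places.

9.98

Row totals: 123, 88. Column totals: 79, 132. Grand total N = 211.
Expected counts (row total × column total / N):
  Correct, Control: 123×79/211 = 46.052
  Correct, Treatment: 123×132/211 = 76.948
  Incorrect, Control: 88×79/211 = 32.948
  Incorrect, Treatment: 88×132/211 = 55.052
Contributions (O − E)²/E:
  (57 − 46.052)²/46.052 = 2.6027
  (66 − 76.948)²/76.948 = 1.5577
  (22 − 32.948)²/32.948 = 3.6378
  (66 − 55.052)²/55.052 = 2.1772
χ² = 2.6027 + 1.5577 + 3.6378 + 2.1772 = 9.98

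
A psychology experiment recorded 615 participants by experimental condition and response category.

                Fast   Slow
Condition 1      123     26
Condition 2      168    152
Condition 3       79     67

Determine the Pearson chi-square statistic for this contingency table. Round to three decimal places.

41.231

Row totals: 149, 320, 146. Column totals: 370, 245. Grand total N = 615.
Expected counts (row total × column total / N):
  Condition 1, Fast: 149×370/615 = 89.6423
  Condition 1, Slow: 149×245/615 = 59.3577
  Condition 2, Fast: 320×370/615 = 192.5203
  Condition 2, Slow: 320×245/615 = 127.4797
  Condition 3, Fast: 146×370/615 = 87.8374
  Condition 3, Slow: 146×245/615 = 58.1626
Contributions (O − E)²/E:
  (123 − 89.6423)²/89.6423 = 12.4131
  (26 − 59.3577)²/59.3577 = 18.7463
  (168 − 192.5203)²/192.5203 = 3.1230
  (152 − 127.4797)²/127.4797 = 4.7164
  (79 − 87.8374)²/87.8374 = 0.8891
  (67 − 58.1626)²/58.1626 = 1.3428
χ² = 12.4131 + 18.7463 + 3.1230 + 4.7164 + 0.8891 + 1.3428 = 41.231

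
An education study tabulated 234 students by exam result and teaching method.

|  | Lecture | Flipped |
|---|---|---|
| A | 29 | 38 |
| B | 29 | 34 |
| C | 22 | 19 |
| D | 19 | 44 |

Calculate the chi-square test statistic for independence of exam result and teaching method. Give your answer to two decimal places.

6.36

Row totals: 67, 63, 41, 63. Column totals: 99, 135. Grand total N = 234.
Expected counts (row total × column total / N):
  A, Lecture: 67×99/234 = 28.346
  A, Flipped: 67×135/234 = 38.654
  B, Lecture: 63×99/234 = 26.654
  B, Flipped: 63×135/234 = 36.346
  C, Lecture: 41×99/234 = 17.346
  C, Flipped: 41×135/234 = 23.654
  D, Lecture: 63×99/234 = 26.654
  D, Flipped: 63×135/234 = 36.346
Contributions (O − E)²/E:
  (29 − 28.346)²/28.346 = 0.0151
  (38 − 38.654)²/38.654 = 0.0111
  (29 − 26.654)²/26.654 = 0.2065
  (34 − 36.346)²/36.346 = 0.1514
  (22 − 17.346)²/17.346 = 1.2487
  (19 − 23.654)²/23.654 = 0.9157
  (19 − 26.654)²/26.654 = 2.1979
  (44 − 36.346)²/36.346 = 1.6118
χ² = 0.0151 + 0.0111 + 0.2065 + 0.1514 + 1.2487 + 0.9157 + 2.1979 + 1.6118 = 6.36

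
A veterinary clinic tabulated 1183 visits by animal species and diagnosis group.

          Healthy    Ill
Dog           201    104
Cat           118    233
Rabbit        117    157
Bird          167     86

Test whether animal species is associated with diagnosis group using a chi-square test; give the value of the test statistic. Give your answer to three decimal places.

99.890

Row totals: 305, 351, 274, 253. Column totals: 603, 580. Grand total N = 1183.
Expected counts (row total × column total / N):
  Dog, Healthy: 305×603/1183 = 155.4649
  Dog, Ill: 305×580/1183 = 149.5351
  Cat, Healthy: 351×603/1183 = 178.9121
  Cat, Ill: 351×580/1183 = 172.0879
  Rabbit, Healthy: 274×603/1183 = 139.6636
  Rabbit, Ill: 274×580/1183 = 134.3364
  Bird, Healthy: 253×603/1183 = 128.9594
  Bird, Ill: 253×580/1183 = 124.0406
Contributions (O − E)²/E:
  (201 − 155.4649)²/155.4649 = 13.3371
  (104 − 149.5351)²/149.5351 = 13.8659
  (118 − 178.9121)²/178.9121 = 20.7380
  (233 − 172.0879)²/172.0879 = 21.5604
  (117 − 139.6636)²/139.6636 = 3.6777
  (157 − 134.3364)²/134.3364 = 3.8235
  (167 − 128.9594)²/128.9594 = 11.2213
  (86 − 124.0406)²/124.0406 = 11.6662
χ² = 13.3371 + 13.8659 + 20.7380 + 21.5604 + 3.6777 + 3.8235 + 11.2213 + 11.6662 = 99.890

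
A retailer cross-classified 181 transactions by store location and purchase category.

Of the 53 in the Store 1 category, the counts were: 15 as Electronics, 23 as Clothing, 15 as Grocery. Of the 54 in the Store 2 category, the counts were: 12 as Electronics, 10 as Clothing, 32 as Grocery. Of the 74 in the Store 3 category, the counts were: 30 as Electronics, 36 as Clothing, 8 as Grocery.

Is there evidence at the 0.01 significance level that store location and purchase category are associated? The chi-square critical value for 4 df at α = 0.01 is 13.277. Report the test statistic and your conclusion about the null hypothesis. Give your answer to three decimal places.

35.772; reject H₀

Row totals: 53, 54, 74. Column totals: 57, 69, 55. Grand total N = 181.
Expected counts (row total × column total / N):
  Store 1, Electronics: 53×57/181 = 16.6906
  Store 1, Clothing: 53×69/181 = 20.2044
  Store 1, Grocery: 53×55/181 = 16.1050
  Store 2, Electronics: 54×57/181 = 17.0055
  Store 2, Clothing: 54×69/181 = 20.5856
  Store 2, Grocery: 54×55/181 = 16.4088
  Store 3, Electronics: 74×57/181 = 23.3039
  Store 3, Clothing: 74×69/181 = 28.2099
  Store 3, Grocery: 74×55/181 = 22.4862
Contributions (O − E)²/E:
  (15 − 16.6906)²/16.6906 = 0.1712
  (23 − 20.2044)²/20.2044 = 0.3868
  (15 − 16.1050)²/16.1050 = 0.0758
  (12 − 17.0055)²/17.0055 = 1.4733
  (10 − 20.5856)²/20.5856 = 5.4434
  (32 − 16.4088)²/16.4088 = 14.8143
  (30 − 23.3039)²/23.3039 = 1.9240
  (36 − 28.2099)²/28.2099 = 2.1512
  (8 − 22.4862)²/22.4862 = 9.3324
χ² = 0.1712 + 0.3868 + 0.0758 + 1.4733 + 5.4434 + 14.8143 + 1.9240 + 2.1512 + 9.3324 = 35.772
df = (3−1)(3−1) = 4. Since 35.772 > 13.277, reject the null hypothesis of independence at α = 0.01.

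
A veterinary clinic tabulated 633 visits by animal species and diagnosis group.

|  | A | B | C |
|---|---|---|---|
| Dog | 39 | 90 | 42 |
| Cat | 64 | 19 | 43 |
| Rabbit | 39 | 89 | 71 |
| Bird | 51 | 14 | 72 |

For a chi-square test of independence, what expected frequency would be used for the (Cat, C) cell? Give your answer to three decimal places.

45.384

Row total (Cat) = 126; column total (C) = 228; grand total N = 633.
Expected count = (row total × column total) / N = 126 × 228 / 633 = 45.384.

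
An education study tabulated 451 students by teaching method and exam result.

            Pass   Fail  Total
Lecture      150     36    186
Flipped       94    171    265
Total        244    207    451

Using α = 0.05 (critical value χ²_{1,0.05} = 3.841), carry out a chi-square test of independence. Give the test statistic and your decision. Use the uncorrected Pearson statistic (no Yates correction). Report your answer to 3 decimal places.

89.814; reject H₀

Grand total N = 451.
Expected counts (row total × column total / N):
  Lecture, Pass: 186×244/451 = 100.6297
  Lecture, Fail: 186×207/451 = 85.3703
  Flipped, Pass: 265×244/451 = 143.3703
  Flipped, Fail: 265×207/451 = 121.6297
Contributions (O − E)²/E:
  (150 − 100.6297)²/100.6297 = 24.2217
  (36 − 85.3703)²/85.3703 = 28.5512
  (94 − 143.3703)²/143.3703 = 17.0009
  (171 − 121.6297)²/121.6297 = 20.0397
χ² = 24.2217 + 28.5512 + 17.0009 + 20.0397 = 89.814
df = (2−1)(2−1) = 1. Since 89.814 > 3.841, reject the null hypothesis of independence at α = 0.05.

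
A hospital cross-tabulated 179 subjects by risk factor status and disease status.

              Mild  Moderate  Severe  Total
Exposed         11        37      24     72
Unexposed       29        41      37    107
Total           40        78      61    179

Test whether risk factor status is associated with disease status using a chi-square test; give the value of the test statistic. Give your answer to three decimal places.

4.400

Grand total N = 179.
Expected counts (row total × column total / N):
  Exposed, Mild: 72×40/179 = 16.0894
  Exposed, Moderate: 72×78/179 = 31.3743
  Exposed, Severe: 72×61/179 = 24.5363
  Unexposed, Mild: 107×40/179 = 23.9106
  Unexposed, Moderate: 107×78/179 = 46.6257
  Unexposed, Severe: 107×61/179 = 36.4637
Contributions (O − E)²/E:
  (11 − 16.0894)²/16.0894 = 1.6099
  (37 − 31.3743)²/31.3743 = 1.0087
  (24 − 24.5363)²/24.5363 = 0.0117
  (29 − 23.9106)²/23.9106 = 1.0833
  (41 − 46.6257)²/46.6257 = 0.6788
  (37 − 36.4637)²/36.4637 = 0.0079
χ² = 1.6099 + 1.0087 + 0.0117 + 1.0833 + 0.6788 + 0.0079 = 4.400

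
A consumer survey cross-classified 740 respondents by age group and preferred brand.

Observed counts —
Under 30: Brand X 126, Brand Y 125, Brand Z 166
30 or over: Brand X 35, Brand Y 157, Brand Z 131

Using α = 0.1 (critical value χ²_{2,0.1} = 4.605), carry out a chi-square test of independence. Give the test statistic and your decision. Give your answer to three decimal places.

Row totals: 417, 323. Column totals: 161, 282, 297. Grand total N = 740.
Expected counts (row total × column total / N):
  Under 30, Brand X: 417×161/740 = 90.7257
  Under 30, Brand Y: 417×282/740 = 158.9108
  Under 30, Brand Z: 417×297/740 = 167.3635
  30 or over, Brand X: 323×161/740 = 70.2743
  30 or over, Brand Y: 323×282/740 = 123.0892
  30 or over, Brand Z: 323×297/740 = 129.6365
Contributions (O − E)²/E:
  (126 − 90.7257)²/90.7257 = 13.7147
  (125 − 158.9108)²/158.9108 = 7.2364
  (166 − 167.3635)²/167.3635 = 0.0111
  (35 − 70.2743)²/70.2743 = 17.7060
  (157 − 123.0892)²/123.0892 = 9.3423
  (131 − 129.6365)²/129.6365 = 0.0143
χ² = 13.7147 + 7.2364 + 0.0111 + 17.7060 + 9.3423 + 0.0143 = 48.025
df = (2−1)(3−1) = 2. Since 48.025 > 4.605, reject the null hypothesis of independence at α = 0.1.

48.025; reject H₀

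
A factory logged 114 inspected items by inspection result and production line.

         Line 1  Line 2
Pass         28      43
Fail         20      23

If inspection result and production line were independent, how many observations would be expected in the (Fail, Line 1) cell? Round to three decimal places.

Row total (Fail) = 43; column total (Line 1) = 48; grand total N = 114.
Expected count = (row total × column total) / N = 43 × 48 / 114 = 18.105.

18.105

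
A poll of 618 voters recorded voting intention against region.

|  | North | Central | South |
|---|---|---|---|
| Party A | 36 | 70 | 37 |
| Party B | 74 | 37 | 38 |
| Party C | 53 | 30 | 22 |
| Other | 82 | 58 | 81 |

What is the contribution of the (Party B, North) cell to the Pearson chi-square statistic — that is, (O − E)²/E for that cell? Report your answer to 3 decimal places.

3.774

Row total (Party B) = 149; column total (North) = 245; N = 618.
Expected count E = 149 × 245 / 618 = 59.0696.
Contribution = (O − E)²/E = (74 − 59.0696)² / 59.0696 = 3.774.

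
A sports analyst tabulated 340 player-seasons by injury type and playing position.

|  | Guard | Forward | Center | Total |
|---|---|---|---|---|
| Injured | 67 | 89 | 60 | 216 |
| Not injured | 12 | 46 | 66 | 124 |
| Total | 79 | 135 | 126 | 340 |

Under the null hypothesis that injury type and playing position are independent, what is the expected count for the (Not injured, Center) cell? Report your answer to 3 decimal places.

45.953

Row total (Not injured) = 124; column total (Center) = 126; grand total N = 340.
Expected count = (row total × column total) / N = 124 × 126 / 340 = 45.953.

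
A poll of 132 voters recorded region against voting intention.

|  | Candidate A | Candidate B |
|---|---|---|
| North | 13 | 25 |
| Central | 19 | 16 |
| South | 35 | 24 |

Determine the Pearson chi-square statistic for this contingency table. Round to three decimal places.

6.069

Row totals: 38, 35, 59. Column totals: 67, 65. Grand total N = 132.
Expected counts (row total × column total / N):
  North, Candidate A: 38×67/132 = 19.2879
  North, Candidate B: 38×65/132 = 18.7121
  Central, Candidate A: 35×67/132 = 17.7652
  Central, Candidate B: 35×65/132 = 17.2348
  South, Candidate A: 59×67/132 = 29.9470
  South, Candidate B: 59×65/132 = 29.0530
Contributions (O − E)²/E:
  (13 − 19.2879)²/19.2879 = 2.0499
  (25 − 18.7121)²/18.7121 = 2.1129
  (19 − 17.7652)²/17.7652 = 0.0858
  (16 − 17.2348)²/17.2348 = 0.0885
  (35 − 29.9470)²/29.9470 = 0.8526
  (24 − 29.0530)²/29.0530 = 0.8788
χ² = 2.0499 + 2.1129 + 0.0858 + 0.0885 + 0.8526 + 0.8788 = 6.069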